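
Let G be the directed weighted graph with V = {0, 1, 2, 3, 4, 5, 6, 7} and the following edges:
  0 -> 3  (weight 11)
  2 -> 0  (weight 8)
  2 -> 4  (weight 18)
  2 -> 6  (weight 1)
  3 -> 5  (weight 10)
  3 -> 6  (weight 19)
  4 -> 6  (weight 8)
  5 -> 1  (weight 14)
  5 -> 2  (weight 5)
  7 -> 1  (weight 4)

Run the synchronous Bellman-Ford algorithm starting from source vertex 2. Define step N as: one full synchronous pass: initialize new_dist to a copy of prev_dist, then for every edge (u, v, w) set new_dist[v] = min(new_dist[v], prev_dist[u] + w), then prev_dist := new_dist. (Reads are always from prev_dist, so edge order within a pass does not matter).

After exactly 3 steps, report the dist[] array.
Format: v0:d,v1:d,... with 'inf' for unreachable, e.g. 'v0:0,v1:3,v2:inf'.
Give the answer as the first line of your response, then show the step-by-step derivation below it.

v0:8,v1:inf,v2:0,v3:19,v4:18,v5:29,v6:1,v7:inf

step 1: dist = v0:8,v1:inf,v2:0,v3:inf,v4:18,v5:inf,v6:1,v7:inf
step 2: dist = v0:8,v1:inf,v2:0,v3:19,v4:18,v5:inf,v6:1,v7:inf
step 3: dist = v0:8,v1:inf,v2:0,v3:19,v4:18,v5:29,v6:1,v7:inf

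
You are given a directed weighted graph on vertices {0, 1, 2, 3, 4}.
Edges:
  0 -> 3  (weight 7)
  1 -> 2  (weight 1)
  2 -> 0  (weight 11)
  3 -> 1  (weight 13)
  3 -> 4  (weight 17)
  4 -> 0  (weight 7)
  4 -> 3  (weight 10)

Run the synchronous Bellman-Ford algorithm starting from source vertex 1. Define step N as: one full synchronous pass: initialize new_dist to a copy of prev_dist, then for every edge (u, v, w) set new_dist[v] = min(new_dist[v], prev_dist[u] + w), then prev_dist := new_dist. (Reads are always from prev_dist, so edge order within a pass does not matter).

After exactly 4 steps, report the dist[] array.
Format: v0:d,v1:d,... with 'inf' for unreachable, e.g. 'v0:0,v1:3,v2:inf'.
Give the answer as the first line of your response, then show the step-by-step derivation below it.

v0:12,v1:0,v2:1,v3:19,v4:36

step 1: dist = v0:inf,v1:0,v2:1,v3:inf,v4:inf
step 2: dist = v0:12,v1:0,v2:1,v3:inf,v4:inf
step 3: dist = v0:12,v1:0,v2:1,v3:19,v4:inf
step 4: dist = v0:12,v1:0,v2:1,v3:19,v4:36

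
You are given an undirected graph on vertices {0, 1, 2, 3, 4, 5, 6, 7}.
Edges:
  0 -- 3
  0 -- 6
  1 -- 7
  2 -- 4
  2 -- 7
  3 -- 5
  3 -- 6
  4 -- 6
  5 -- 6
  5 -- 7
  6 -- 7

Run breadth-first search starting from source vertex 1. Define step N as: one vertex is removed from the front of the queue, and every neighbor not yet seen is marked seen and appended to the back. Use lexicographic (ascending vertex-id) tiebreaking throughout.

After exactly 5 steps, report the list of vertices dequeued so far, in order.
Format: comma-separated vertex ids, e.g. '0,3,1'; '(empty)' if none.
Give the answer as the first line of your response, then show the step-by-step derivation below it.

1,7,2,5,6

step 1: dequeue 1; queue=[7]; order=1
step 2: dequeue 7; queue=[2,5,6]; order=1,7
step 3: dequeue 2; queue=[5,6,4]; order=1,7,2
step 4: dequeue 5; queue=[6,4,3]; order=1,7,2,5
step 5: dequeue 6; queue=[4,3,0]; order=1,7,2,5,6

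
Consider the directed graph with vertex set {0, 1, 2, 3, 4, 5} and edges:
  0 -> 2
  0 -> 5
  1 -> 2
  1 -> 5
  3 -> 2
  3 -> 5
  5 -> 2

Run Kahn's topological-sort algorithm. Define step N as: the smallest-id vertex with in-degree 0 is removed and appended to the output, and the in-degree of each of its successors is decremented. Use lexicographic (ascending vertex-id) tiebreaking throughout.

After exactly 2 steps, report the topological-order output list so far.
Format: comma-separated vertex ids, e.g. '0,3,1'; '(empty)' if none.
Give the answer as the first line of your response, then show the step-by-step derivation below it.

0,1

step 1: output 0; order=[0]; indeg=(0,0,3,0,0,2)
step 2: output 1; order=[0,1]; indeg=(0,0,2,0,0,1)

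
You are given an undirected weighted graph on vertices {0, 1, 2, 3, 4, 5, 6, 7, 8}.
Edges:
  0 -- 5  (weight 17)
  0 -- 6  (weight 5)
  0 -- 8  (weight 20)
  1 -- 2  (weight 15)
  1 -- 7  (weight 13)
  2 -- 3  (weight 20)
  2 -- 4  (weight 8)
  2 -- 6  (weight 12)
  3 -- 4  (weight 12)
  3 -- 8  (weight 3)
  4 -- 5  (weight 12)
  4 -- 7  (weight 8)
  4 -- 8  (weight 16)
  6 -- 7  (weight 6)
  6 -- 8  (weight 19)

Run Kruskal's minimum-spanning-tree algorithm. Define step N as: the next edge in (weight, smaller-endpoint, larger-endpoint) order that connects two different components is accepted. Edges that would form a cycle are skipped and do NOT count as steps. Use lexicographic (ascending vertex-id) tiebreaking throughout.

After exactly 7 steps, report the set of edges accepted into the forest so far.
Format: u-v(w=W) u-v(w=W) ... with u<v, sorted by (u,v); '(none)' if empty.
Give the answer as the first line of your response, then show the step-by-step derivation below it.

0-6(w=5) 2-4(w=8) 3-4(w=12) 3-8(w=3) 4-5(w=12) 4-7(w=8) 6-7(w=6)

step 1: add edge 3-8 (w=3); MST = {3-8(w=3)}
step 2: add edge 0-6 (w=5); MST = {0-6(w=5) 3-8(w=3)}
step 3: add edge 6-7 (w=6); MST = {0-6(w=5) 3-8(w=3) 6-7(w=6)}
step 4: add edge 2-4 (w=8); MST = {0-6(w=5) 2-4(w=8) 3-8(w=3) 6-7(w=6)}
step 5: add edge 4-7 (w=8); MST = {0-6(w=5) 2-4(w=8) 3-8(w=3) 4-7(w=8) 6-7(w=6)}
step 6: add edge 3-4 (w=12); MST = {0-6(w=5) 2-4(w=8) 3-4(w=12) 3-8(w=3) 4-7(w=8) 6-7(w=6)}
step 7: add edge 4-5 (w=12); MST = {0-6(w=5) 2-4(w=8) 3-4(w=12) 3-8(w=3) 4-5(w=12) 4-7(w=8) 6-7(w=6)}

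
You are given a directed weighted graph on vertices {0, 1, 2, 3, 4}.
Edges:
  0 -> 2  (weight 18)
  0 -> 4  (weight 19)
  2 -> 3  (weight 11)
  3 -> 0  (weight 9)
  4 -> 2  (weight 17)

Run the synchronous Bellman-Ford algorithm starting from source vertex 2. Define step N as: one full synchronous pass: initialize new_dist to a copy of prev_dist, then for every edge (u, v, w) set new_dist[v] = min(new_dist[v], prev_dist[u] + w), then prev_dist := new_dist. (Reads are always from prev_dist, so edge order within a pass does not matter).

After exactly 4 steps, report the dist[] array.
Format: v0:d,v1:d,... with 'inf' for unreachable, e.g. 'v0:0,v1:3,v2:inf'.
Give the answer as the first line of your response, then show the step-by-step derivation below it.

v0:20,v1:inf,v2:0,v3:11,v4:39

step 1: dist = v0:inf,v1:inf,v2:0,v3:11,v4:inf
step 2: dist = v0:20,v1:inf,v2:0,v3:11,v4:inf
step 3: dist = v0:20,v1:inf,v2:0,v3:11,v4:39
step 4: dist = v0:20,v1:inf,v2:0,v3:11,v4:39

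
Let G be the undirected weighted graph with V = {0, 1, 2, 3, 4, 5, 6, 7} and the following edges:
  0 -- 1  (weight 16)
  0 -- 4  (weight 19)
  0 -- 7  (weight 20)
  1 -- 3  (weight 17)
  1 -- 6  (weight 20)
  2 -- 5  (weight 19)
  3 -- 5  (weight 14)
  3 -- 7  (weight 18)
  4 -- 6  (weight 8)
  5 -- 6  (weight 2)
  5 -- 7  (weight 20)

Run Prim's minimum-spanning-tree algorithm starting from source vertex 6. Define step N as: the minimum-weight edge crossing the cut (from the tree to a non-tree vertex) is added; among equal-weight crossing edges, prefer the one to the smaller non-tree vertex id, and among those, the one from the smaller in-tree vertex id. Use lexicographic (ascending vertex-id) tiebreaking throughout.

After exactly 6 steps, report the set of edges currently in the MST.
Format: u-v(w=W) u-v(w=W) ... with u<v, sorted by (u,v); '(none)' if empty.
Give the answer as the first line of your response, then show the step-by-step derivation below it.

0-1(w=16) 1-3(w=17) 3-5(w=14) 3-7(w=18) 4-6(w=8) 5-6(w=2)

step 1: add edge 5-6 (w=2); MST = {5-6(w=2)}
step 2: add edge 4-6 (w=8); MST = {4-6(w=8) 5-6(w=2)}
step 3: add edge 3-5 (w=14); MST = {3-5(w=14) 4-6(w=8) 5-6(w=2)}
step 4: add edge 1-3 (w=17); MST = {1-3(w=17) 3-5(w=14) 4-6(w=8) 5-6(w=2)}
step 5: add edge 0-1 (w=16); MST = {0-1(w=16) 1-3(w=17) 3-5(w=14) 4-6(w=8) 5-6(w=2)}
step 6: add edge 3-7 (w=18); MST = {0-1(w=16) 1-3(w=17) 3-5(w=14) 3-7(w=18) 4-6(w=8) 5-6(w=2)}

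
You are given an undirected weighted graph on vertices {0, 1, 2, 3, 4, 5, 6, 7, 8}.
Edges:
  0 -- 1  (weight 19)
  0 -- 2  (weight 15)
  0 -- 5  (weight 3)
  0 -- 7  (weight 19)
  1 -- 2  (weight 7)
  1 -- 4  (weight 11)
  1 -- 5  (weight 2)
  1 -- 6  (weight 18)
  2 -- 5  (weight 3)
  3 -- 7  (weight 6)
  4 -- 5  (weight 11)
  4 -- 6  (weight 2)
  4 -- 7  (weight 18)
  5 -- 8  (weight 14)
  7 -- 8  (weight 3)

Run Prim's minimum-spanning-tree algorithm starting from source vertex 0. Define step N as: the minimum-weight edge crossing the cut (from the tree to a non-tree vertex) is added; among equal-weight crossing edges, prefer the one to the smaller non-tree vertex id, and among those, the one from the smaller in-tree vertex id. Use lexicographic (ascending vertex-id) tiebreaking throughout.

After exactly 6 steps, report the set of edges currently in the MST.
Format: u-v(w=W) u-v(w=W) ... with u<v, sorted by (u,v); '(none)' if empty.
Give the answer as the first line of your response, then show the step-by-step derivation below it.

0-5(w=3) 1-4(w=11) 1-5(w=2) 2-5(w=3) 4-6(w=2) 5-8(w=14)

step 1: add edge 0-5 (w=3); MST = {0-5(w=3)}
step 2: add edge 1-5 (w=2); MST = {0-5(w=3) 1-5(w=2)}
step 3: add edge 2-5 (w=3); MST = {0-5(w=3) 1-5(w=2) 2-5(w=3)}
step 4: add edge 1-4 (w=11); MST = {0-5(w=3) 1-4(w=11) 1-5(w=2) 2-5(w=3)}
step 5: add edge 4-6 (w=2); MST = {0-5(w=3) 1-4(w=11) 1-5(w=2) 2-5(w=3) 4-6(w=2)}
step 6: add edge 5-8 (w=14); MST = {0-5(w=3) 1-4(w=11) 1-5(w=2) 2-5(w=3) 4-6(w=2) 5-8(w=14)}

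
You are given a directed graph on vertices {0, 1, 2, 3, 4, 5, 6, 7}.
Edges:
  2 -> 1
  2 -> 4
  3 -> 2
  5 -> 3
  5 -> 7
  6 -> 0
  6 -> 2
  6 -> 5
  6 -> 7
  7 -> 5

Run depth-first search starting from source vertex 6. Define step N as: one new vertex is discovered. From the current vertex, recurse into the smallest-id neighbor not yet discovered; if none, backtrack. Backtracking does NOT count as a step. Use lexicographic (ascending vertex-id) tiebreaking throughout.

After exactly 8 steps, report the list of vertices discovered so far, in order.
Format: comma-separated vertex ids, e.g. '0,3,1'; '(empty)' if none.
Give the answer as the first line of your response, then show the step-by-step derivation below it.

6,0,2,1,4,5,3,7

step 1: discover 6; path=6; order=6
step 2: discover 0; path=6>0; order=6,0
step 3: discover 2; path=6>2; order=6,0,2
step 4: discover 1; path=6>2>1; order=6,0,2,1
step 5: discover 4; path=6>2>4; order=6,0,2,1,4
step 6: discover 5; path=6>5; order=6,0,2,1,4,5
step 7: discover 3; path=6>5>3; order=6,0,2,1,4,5,3
step 8: discover 7; path=6>5>7; order=6,0,2,1,4,5,3,7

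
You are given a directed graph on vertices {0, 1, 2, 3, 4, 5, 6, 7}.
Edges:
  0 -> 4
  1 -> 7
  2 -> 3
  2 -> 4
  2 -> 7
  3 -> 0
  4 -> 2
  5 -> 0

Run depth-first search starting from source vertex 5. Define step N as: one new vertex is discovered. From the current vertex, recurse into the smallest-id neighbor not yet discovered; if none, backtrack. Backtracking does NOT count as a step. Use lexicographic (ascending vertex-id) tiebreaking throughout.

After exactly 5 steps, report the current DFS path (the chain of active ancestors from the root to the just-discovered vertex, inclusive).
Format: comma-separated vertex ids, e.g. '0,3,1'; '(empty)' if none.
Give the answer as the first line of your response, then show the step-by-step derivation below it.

5,0,4,2,3

step 1: discover 5; path=5; order=5
step 2: discover 0; path=5>0; order=5,0
step 3: discover 4; path=5>0>4; order=5,0,4
step 4: discover 2; path=5>0>4>2; order=5,0,4,2
step 5: discover 3; path=5>0>4>2>3; order=5,0,4,2,3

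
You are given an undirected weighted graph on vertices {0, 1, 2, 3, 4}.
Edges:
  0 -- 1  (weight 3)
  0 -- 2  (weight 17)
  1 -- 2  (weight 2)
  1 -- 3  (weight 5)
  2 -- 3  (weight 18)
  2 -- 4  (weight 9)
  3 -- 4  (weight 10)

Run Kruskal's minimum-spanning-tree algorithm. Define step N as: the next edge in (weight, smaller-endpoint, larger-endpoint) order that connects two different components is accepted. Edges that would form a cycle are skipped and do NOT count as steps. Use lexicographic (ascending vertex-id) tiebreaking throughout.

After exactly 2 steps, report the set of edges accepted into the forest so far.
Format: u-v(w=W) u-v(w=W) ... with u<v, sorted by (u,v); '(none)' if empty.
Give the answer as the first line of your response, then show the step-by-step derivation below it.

0-1(w=3) 1-2(w=2)

step 1: add edge 1-2 (w=2); MST = {1-2(w=2)}
step 2: add edge 0-1 (w=3); MST = {0-1(w=3) 1-2(w=2)}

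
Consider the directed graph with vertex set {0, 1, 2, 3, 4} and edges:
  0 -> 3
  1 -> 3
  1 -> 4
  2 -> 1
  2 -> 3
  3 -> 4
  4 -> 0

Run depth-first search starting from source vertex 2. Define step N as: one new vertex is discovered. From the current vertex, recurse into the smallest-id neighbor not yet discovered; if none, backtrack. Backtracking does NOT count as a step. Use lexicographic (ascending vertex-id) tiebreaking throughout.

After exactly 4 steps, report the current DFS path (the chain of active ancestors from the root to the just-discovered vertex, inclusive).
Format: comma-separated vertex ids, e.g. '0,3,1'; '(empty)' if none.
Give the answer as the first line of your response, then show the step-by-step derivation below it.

2,1,3,4

step 1: discover 2; path=2; order=2
step 2: discover 1; path=2>1; order=2,1
step 3: discover 3; path=2>1>3; order=2,1,3
step 4: discover 4; path=2>1>3>4; order=2,1,3,4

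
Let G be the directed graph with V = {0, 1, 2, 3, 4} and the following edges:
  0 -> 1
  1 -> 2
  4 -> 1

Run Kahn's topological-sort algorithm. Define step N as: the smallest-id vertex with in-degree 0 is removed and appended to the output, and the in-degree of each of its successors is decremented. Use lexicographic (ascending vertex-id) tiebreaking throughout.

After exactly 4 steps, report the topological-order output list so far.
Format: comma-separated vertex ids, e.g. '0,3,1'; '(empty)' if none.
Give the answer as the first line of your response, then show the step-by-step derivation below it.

0,3,4,1

step 1: output 0; order=[0]; indeg=(0,1,1,0,0)
step 2: output 3; order=[0,3]; indeg=(0,1,1,0,0)
step 3: output 4; order=[0,3,4]; indeg=(0,0,1,0,0)
step 4: output 1; order=[0,3,4,1]; indeg=(0,0,0,0,0)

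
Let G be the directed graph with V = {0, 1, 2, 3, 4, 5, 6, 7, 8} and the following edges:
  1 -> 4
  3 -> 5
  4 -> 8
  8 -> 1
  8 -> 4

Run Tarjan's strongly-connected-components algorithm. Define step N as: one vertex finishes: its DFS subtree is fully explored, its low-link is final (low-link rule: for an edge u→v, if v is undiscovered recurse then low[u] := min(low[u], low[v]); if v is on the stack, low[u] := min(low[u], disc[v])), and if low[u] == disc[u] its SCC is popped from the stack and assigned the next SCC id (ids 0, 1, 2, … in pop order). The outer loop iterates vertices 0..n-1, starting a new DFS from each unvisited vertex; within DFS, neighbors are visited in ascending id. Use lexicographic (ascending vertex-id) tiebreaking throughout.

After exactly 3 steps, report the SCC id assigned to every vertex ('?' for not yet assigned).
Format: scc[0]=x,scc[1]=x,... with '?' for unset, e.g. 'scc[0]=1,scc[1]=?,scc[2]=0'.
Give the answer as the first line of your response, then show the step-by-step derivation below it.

scc[0]=0,scc[1]=?,scc[2]=?,scc[3]=?,scc[4]=?,scc[5]=?,scc[6]=?,scc[7]=?,scc[8]=?

step 1: low=(low[0]=0,low[1]=?,low[2]=?,low[3]=?,low[4]=?,low[5]=?,low[6]=?,low[7]=?,low[8]=?); scc=(scc[0]=0,scc[1]=?,scc[2]=?,scc[3]=?,scc[4]=?,scc[5]=?,scc[6]=?,scc[7]=?,scc[8]=?)
step 2: low=(low[0]=0,low[1]=1,low[2]=?,low[3]=?,low[4]=2,low[5]=?,low[6]=?,low[7]=?,low[8]=1); scc=(scc[0]=0,scc[1]=?,scc[2]=?,scc[3]=?,scc[4]=?,scc[5]=?,scc[6]=?,scc[7]=?,scc[8]=?)
step 3: low=(low[0]=0,low[1]=1,low[2]=?,low[3]=?,low[4]=1,low[5]=?,low[6]=?,low[7]=?,low[8]=1); scc=(scc[0]=0,scc[1]=?,scc[2]=?,scc[3]=?,scc[4]=?,scc[5]=?,scc[6]=?,scc[7]=?,scc[8]=?)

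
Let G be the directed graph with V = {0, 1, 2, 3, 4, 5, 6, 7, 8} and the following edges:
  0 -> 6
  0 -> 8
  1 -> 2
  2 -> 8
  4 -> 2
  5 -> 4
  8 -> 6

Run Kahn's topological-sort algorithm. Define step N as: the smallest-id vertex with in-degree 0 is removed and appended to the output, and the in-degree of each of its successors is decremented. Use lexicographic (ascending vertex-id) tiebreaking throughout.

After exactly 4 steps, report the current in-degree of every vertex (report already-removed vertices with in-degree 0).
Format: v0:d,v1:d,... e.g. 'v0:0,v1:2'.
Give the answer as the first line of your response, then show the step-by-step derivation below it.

v0:0,v1:0,v2:1,v3:0,v4:0,v5:0,v6:1,v7:0,v8:1

step 1: output 0; order=[0]; indeg=(0,0,2,0,1,0,1,0,1)
step 2: output 1; order=[0,1]; indeg=(0,0,1,0,1,0,1,0,1)
step 3: output 3; order=[0,1,3]; indeg=(0,0,1,0,1,0,1,0,1)
step 4: output 5; order=[0,1,3,5]; indeg=(0,0,1,0,0,0,1,0,1)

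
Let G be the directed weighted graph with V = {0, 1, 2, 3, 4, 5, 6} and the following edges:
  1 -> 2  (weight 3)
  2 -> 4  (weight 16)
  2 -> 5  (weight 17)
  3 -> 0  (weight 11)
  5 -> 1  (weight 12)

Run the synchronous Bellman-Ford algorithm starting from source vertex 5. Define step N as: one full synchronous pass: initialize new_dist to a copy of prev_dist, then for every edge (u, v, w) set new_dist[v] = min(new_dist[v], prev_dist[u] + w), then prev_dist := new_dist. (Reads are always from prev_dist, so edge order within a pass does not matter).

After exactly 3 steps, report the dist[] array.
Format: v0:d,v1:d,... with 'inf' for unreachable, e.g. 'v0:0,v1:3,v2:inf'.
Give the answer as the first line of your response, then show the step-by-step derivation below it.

v0:inf,v1:12,v2:15,v3:inf,v4:31,v5:0,v6:inf

step 1: dist = v0:inf,v1:12,v2:inf,v3:inf,v4:inf,v5:0,v6:inf
step 2: dist = v0:inf,v1:12,v2:15,v3:inf,v4:inf,v5:0,v6:inf
step 3: dist = v0:inf,v1:12,v2:15,v3:inf,v4:31,v5:0,v6:inf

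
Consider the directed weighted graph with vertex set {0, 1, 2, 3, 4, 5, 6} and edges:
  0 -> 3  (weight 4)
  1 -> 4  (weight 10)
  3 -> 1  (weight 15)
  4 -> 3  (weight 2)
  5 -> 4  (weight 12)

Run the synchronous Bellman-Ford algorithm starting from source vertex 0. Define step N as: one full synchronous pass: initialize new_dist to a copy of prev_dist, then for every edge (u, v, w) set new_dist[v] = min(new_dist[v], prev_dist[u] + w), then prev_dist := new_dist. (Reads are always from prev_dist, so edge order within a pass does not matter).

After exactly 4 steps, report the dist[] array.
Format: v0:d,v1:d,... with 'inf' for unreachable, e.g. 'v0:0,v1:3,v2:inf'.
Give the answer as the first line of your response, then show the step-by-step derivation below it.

v0:0,v1:19,v2:inf,v3:4,v4:29,v5:inf,v6:inf

step 1: dist = v0:0,v1:inf,v2:inf,v3:4,v4:inf,v5:inf,v6:inf
step 2: dist = v0:0,v1:19,v2:inf,v3:4,v4:inf,v5:inf,v6:inf
step 3: dist = v0:0,v1:19,v2:inf,v3:4,v4:29,v5:inf,v6:inf
step 4: dist = v0:0,v1:19,v2:inf,v3:4,v4:29,v5:inf,v6:inf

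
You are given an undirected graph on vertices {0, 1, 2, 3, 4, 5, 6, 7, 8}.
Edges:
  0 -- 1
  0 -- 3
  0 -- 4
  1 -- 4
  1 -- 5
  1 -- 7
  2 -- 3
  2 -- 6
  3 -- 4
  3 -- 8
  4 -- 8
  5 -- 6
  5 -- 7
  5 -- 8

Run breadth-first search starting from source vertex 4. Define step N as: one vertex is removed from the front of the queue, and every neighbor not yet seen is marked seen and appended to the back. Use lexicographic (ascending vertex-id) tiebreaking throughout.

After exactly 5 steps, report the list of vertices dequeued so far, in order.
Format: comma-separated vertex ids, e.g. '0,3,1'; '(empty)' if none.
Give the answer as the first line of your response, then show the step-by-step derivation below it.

4,0,1,3,8

step 1: dequeue 4; queue=[0,1,3,8]; order=4
step 2: dequeue 0; queue=[1,3,8]; order=4,0
step 3: dequeue 1; queue=[3,8,5,7]; order=4,0,1
step 4: dequeue 3; queue=[8,5,7,2]; order=4,0,1,3
step 5: dequeue 8; queue=[5,7,2]; order=4,0,1,3,8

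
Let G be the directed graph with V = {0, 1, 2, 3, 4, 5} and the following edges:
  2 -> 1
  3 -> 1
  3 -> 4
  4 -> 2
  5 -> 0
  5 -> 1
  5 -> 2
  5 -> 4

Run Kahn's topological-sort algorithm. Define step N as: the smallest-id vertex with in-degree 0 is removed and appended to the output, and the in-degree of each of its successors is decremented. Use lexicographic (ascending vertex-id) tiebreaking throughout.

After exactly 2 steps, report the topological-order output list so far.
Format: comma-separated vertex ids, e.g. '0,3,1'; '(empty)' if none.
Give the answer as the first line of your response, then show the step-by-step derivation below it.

3,5

step 1: output 3; order=[3]; indeg=(1,2,2,0,1,0)
step 2: output 5; order=[3,5]; indeg=(0,1,1,0,0,0)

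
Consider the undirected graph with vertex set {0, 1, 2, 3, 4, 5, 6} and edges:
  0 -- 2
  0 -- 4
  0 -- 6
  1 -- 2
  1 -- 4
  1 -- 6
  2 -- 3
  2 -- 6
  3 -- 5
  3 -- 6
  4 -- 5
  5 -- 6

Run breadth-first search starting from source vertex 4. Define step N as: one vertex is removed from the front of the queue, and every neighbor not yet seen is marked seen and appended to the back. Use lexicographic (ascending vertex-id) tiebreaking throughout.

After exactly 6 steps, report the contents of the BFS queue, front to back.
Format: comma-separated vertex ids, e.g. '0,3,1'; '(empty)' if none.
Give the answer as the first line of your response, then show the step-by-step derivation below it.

3

step 1: dequeue 4; queue=[0,1,5]; order=4
step 2: dequeue 0; queue=[1,5,2,6]; order=4,0
step 3: dequeue 1; queue=[5,2,6]; order=4,0,1
step 4: dequeue 5; queue=[2,6,3]; order=4,0,1,5
step 5: dequeue 2; queue=[6,3]; order=4,0,1,5,2
step 6: dequeue 6; queue=[3]; order=4,0,1,5,2,6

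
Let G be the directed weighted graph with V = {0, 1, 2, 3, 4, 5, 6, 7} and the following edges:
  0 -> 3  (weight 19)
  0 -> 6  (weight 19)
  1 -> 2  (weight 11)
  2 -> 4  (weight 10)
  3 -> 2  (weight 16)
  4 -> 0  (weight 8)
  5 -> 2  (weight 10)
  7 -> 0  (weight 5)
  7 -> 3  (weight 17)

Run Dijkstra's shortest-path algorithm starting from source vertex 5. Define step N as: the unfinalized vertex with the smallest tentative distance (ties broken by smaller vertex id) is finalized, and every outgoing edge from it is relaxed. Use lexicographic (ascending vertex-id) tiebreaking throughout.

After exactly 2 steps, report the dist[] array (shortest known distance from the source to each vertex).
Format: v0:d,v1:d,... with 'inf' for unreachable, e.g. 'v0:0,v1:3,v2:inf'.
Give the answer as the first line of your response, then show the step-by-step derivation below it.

v0:inf,v1:inf,v2:10,v3:inf,v4:20,v5:0,v6:inf,v7:inf

step 1: dist = v0:inf,v1:inf,v2:10,v3:inf,v4:inf,v5:0,v6:inf,v7:inf
step 2: dist = v0:inf,v1:inf,v2:10,v3:inf,v4:20,v5:0,v6:inf,v7:inf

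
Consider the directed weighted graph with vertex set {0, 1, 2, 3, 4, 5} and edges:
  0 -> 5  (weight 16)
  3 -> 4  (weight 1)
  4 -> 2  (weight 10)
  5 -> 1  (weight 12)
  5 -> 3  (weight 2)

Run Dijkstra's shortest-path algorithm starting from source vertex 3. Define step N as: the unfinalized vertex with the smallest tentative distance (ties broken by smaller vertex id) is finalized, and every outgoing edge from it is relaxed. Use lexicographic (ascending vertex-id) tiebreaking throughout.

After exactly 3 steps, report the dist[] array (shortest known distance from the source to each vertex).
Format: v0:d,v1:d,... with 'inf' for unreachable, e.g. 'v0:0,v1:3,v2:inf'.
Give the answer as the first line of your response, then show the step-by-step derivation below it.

v0:inf,v1:inf,v2:11,v3:0,v4:1,v5:inf

step 1: dist = v0:inf,v1:inf,v2:inf,v3:0,v4:1,v5:inf
step 2: dist = v0:inf,v1:inf,v2:11,v3:0,v4:1,v5:inf
step 3: dist = v0:inf,v1:inf,v2:11,v3:0,v4:1,v5:inf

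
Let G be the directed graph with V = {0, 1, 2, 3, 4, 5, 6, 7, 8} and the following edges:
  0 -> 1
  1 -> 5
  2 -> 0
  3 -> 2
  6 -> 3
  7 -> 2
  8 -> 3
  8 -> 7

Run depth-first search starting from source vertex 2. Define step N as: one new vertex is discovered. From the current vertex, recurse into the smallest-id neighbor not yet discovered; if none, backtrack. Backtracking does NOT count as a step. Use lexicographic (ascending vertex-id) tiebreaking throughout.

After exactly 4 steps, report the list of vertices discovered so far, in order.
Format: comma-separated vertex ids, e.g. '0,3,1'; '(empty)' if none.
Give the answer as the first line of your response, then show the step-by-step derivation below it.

2,0,1,5

step 1: discover 2; path=2; order=2
step 2: discover 0; path=2>0; order=2,0
step 3: discover 1; path=2>0>1; order=2,0,1
step 4: discover 5; path=2>0>1>5; order=2,0,1,5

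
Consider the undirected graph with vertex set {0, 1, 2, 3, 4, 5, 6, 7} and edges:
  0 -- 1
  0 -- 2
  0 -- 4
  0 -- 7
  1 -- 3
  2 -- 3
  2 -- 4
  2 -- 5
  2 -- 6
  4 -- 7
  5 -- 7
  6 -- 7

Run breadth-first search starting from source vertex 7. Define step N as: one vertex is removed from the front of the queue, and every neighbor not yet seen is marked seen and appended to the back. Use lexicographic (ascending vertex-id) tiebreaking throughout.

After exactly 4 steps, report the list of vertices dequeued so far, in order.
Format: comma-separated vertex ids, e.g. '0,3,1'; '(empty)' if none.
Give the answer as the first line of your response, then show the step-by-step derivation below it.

7,0,4,5

step 1: dequeue 7; queue=[0,4,5,6]; order=7
step 2: dequeue 0; queue=[4,5,6,1,2]; order=7,0
step 3: dequeue 4; queue=[5,6,1,2]; order=7,0,4
step 4: dequeue 5; queue=[6,1,2]; order=7,0,4,5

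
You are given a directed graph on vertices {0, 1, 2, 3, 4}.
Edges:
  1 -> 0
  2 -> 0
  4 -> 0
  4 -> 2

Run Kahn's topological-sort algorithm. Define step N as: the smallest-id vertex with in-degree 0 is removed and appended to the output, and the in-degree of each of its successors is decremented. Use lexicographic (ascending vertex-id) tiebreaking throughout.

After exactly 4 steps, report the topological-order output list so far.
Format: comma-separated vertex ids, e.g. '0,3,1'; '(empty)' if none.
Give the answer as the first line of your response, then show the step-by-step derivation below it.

1,3,4,2

step 1: output 1; order=[1]; indeg=(2,0,1,0,0)
step 2: output 3; order=[1,3]; indeg=(2,0,1,0,0)
step 3: output 4; order=[1,3,4]; indeg=(1,0,0,0,0)
step 4: output 2; order=[1,3,4,2]; indeg=(0,0,0,0,0)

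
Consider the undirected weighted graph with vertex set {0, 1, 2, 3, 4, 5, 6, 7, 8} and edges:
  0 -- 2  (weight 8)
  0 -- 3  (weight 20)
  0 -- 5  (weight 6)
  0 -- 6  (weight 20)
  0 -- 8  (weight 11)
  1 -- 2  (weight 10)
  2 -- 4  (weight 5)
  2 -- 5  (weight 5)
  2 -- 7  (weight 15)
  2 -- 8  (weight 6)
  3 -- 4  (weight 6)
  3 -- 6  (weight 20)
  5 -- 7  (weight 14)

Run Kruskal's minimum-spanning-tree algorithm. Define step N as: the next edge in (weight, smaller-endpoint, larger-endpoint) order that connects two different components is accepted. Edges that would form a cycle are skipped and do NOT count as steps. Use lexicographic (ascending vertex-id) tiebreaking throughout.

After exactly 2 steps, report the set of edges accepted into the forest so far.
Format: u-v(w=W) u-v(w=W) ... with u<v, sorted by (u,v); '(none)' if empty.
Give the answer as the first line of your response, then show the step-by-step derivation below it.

2-4(w=5) 2-5(w=5)

step 1: add edge 2-4 (w=5); MST = {2-4(w=5)}
step 2: add edge 2-5 (w=5); MST = {2-4(w=5) 2-5(w=5)}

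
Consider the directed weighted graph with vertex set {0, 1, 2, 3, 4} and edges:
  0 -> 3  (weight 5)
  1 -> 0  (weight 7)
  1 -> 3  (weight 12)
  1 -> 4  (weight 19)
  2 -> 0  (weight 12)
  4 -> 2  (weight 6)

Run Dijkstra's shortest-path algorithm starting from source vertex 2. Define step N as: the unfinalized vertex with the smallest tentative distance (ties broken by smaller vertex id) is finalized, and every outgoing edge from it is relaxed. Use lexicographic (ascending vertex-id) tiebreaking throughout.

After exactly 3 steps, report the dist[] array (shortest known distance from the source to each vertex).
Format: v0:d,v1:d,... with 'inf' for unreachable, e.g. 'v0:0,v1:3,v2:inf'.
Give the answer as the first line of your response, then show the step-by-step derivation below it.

v0:12,v1:inf,v2:0,v3:17,v4:inf

step 1: dist = v0:12,v1:inf,v2:0,v3:inf,v4:inf
step 2: dist = v0:12,v1:inf,v2:0,v3:17,v4:inf
step 3: dist = v0:12,v1:inf,v2:0,v3:17,v4:inf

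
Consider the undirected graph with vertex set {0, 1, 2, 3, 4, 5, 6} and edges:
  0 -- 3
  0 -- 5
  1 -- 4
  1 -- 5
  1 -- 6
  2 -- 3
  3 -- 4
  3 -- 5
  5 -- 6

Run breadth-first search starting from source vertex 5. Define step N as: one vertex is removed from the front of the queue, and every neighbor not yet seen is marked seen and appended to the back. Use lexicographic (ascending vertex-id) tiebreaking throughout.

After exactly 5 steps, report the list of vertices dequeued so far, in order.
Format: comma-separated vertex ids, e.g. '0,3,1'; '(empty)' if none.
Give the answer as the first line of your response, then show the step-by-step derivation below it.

5,0,1,3,6

step 1: dequeue 5; queue=[0,1,3,6]; order=5
step 2: dequeue 0; queue=[1,3,6]; order=5,0
step 3: dequeue 1; queue=[3,6,4]; order=5,0,1
step 4: dequeue 3; queue=[6,4,2]; order=5,0,1,3
step 5: dequeue 6; queue=[4,2]; order=5,0,1,3,6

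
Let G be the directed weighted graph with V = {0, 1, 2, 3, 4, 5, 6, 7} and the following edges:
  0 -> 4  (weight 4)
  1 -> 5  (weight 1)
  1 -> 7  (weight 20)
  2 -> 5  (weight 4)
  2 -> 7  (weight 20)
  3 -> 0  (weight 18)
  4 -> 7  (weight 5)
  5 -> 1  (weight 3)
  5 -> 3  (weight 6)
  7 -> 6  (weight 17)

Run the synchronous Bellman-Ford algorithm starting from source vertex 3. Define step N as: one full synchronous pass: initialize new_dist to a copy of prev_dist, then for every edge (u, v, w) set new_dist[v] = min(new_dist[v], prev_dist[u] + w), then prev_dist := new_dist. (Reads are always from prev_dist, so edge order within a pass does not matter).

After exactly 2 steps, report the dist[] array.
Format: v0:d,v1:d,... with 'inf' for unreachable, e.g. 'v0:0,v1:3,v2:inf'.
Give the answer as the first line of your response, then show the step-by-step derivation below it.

v0:18,v1:inf,v2:inf,v3:0,v4:22,v5:inf,v6:inf,v7:inf

step 1: dist = v0:18,v1:inf,v2:inf,v3:0,v4:inf,v5:inf,v6:inf,v7:inf
step 2: dist = v0:18,v1:inf,v2:inf,v3:0,v4:22,v5:inf,v6:inf,v7:inf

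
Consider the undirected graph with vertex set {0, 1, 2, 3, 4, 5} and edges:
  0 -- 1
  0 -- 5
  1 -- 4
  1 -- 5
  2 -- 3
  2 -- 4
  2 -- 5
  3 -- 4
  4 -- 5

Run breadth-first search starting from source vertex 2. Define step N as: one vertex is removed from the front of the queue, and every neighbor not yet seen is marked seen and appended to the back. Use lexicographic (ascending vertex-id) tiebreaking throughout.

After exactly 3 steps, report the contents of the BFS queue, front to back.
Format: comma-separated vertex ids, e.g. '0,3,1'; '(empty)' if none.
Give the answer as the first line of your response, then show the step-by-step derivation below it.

5,1

step 1: dequeue 2; queue=[3,4,5]; order=2
step 2: dequeue 3; queue=[4,5]; order=2,3
step 3: dequeue 4; queue=[5,1]; order=2,3,4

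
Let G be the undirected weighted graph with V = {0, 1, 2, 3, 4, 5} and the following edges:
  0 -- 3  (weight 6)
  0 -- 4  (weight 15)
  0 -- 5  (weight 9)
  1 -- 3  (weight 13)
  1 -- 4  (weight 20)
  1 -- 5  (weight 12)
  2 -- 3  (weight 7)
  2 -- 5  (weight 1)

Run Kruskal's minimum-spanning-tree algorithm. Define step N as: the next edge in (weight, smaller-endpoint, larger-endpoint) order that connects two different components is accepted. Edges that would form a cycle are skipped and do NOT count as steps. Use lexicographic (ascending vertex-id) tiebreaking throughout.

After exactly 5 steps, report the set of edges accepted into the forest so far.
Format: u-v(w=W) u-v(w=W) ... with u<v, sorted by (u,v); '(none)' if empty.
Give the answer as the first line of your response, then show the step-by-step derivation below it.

0-3(w=6) 0-4(w=15) 1-5(w=12) 2-3(w=7) 2-5(w=1)

step 1: add edge 2-5 (w=1); MST = {2-5(w=1)}
step 2: add edge 0-3 (w=6); MST = {0-3(w=6) 2-5(w=1)}
step 3: add edge 2-3 (w=7); MST = {0-3(w=6) 2-3(w=7) 2-5(w=1)}
step 4: add edge 1-5 (w=12); MST = {0-3(w=6) 1-5(w=12) 2-3(w=7) 2-5(w=1)}
step 5: add edge 0-4 (w=15); MST = {0-3(w=6) 0-4(w=15) 1-5(w=12) 2-3(w=7) 2-5(w=1)}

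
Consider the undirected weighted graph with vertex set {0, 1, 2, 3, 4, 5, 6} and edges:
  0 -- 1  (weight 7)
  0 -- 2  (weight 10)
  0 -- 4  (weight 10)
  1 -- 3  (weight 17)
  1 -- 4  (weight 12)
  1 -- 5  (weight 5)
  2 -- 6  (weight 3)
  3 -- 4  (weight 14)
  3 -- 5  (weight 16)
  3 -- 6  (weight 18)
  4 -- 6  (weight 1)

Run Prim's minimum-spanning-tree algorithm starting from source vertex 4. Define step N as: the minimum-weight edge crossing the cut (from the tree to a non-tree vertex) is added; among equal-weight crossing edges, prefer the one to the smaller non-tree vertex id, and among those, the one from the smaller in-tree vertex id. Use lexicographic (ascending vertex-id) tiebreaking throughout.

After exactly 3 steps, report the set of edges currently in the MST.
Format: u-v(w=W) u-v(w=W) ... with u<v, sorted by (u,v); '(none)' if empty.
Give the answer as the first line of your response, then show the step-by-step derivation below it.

0-2(w=10) 2-6(w=3) 4-6(w=1)

step 1: add edge 4-6 (w=1); MST = {4-6(w=1)}
step 2: add edge 2-6 (w=3); MST = {2-6(w=3) 4-6(w=1)}
step 3: add edge 0-2 (w=10); MST = {0-2(w=10) 2-6(w=3) 4-6(w=1)}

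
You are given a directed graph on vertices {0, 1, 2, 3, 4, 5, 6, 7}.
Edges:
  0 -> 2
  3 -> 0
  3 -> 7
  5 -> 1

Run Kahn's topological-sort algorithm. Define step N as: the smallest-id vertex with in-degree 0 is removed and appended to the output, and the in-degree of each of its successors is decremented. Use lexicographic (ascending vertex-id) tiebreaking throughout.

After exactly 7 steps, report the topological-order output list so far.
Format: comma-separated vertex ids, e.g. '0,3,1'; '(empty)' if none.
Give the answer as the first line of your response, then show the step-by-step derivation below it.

3,0,2,4,5,1,6

step 1: output 3; order=[3]; indeg=(0,1,1,0,0,0,0,0)
step 2: output 0; order=[3,0]; indeg=(0,1,0,0,0,0,0,0)
step 3: output 2; order=[3,0,2]; indeg=(0,1,0,0,0,0,0,0)
step 4: output 4; order=[3,0,2,4]; indeg=(0,1,0,0,0,0,0,0)
step 5: output 5; order=[3,0,2,4,5]; indeg=(0,0,0,0,0,0,0,0)
step 6: output 1; order=[3,0,2,4,5,1]; indeg=(0,0,0,0,0,0,0,0)
step 7: output 6; order=[3,0,2,4,5,1,6]; indeg=(0,0,0,0,0,0,0,0)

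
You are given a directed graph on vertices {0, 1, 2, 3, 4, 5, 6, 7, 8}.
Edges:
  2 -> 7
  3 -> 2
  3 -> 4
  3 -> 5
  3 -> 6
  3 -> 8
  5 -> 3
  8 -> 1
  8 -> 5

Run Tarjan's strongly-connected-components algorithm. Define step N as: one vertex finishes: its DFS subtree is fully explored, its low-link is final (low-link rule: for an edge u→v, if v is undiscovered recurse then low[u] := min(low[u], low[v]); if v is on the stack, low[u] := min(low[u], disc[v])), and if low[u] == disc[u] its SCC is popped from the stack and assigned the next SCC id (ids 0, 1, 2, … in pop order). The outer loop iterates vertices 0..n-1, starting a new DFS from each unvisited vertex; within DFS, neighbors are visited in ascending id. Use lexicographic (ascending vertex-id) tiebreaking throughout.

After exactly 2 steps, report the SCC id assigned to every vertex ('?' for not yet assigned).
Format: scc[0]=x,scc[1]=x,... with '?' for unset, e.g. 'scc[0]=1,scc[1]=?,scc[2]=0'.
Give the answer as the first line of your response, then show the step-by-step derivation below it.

scc[0]=0,scc[1]=1,scc[2]=?,scc[3]=?,scc[4]=?,scc[5]=?,scc[6]=?,scc[7]=?,scc[8]=?

step 1: low=(low[0]=0,low[1]=?,low[2]=?,low[3]=?,low[4]=?,low[5]=?,low[6]=?,low[7]=?,low[8]=?); scc=(scc[0]=0,scc[1]=?,scc[2]=?,scc[3]=?,scc[4]=?,scc[5]=?,scc[6]=?,scc[7]=?,scc[8]=?)
step 2: low=(low[0]=0,low[1]=1,low[2]=?,low[3]=?,low[4]=?,low[5]=?,low[6]=?,low[7]=?,low[8]=?); scc=(scc[0]=0,scc[1]=1,scc[2]=?,scc[3]=?,scc[4]=?,scc[5]=?,scc[6]=?,scc[7]=?,scc[8]=?)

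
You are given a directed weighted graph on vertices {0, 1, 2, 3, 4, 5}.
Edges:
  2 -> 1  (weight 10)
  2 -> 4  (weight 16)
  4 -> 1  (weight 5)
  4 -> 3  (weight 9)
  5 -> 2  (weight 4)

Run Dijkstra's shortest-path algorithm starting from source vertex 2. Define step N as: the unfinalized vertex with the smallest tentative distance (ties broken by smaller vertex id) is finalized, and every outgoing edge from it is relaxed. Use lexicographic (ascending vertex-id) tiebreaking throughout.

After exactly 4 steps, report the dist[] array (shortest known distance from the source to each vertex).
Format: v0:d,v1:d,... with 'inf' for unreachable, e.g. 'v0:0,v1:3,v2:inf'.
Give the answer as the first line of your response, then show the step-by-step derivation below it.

v0:inf,v1:10,v2:0,v3:25,v4:16,v5:inf

step 1: dist = v0:inf,v1:10,v2:0,v3:inf,v4:16,v5:inf
step 2: dist = v0:inf,v1:10,v2:0,v3:inf,v4:16,v5:inf
step 3: dist = v0:inf,v1:10,v2:0,v3:25,v4:16,v5:inf
step 4: dist = v0:inf,v1:10,v2:0,v3:25,v4:16,v5:inf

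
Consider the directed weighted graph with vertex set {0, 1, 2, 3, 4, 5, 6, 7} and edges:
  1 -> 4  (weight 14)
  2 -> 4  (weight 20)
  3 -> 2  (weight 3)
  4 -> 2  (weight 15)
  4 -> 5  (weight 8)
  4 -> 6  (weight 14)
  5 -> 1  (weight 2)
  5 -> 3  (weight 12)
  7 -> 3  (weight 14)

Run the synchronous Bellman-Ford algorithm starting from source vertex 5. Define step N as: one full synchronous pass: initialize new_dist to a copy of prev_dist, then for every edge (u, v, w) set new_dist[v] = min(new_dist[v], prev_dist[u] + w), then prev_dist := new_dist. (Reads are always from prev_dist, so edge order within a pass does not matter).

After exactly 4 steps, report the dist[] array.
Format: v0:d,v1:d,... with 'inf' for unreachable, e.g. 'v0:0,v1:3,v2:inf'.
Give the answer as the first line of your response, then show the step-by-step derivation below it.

v0:inf,v1:2,v2:15,v3:12,v4:16,v5:0,v6:30,v7:inf

step 1: dist = v0:inf,v1:2,v2:inf,v3:12,v4:inf,v5:0,v6:inf,v7:inf
step 2: dist = v0:inf,v1:2,v2:15,v3:12,v4:16,v5:0,v6:inf,v7:inf
step 3: dist = v0:inf,v1:2,v2:15,v3:12,v4:16,v5:0,v6:30,v7:inf
step 4: dist = v0:inf,v1:2,v2:15,v3:12,v4:16,v5:0,v6:30,v7:inf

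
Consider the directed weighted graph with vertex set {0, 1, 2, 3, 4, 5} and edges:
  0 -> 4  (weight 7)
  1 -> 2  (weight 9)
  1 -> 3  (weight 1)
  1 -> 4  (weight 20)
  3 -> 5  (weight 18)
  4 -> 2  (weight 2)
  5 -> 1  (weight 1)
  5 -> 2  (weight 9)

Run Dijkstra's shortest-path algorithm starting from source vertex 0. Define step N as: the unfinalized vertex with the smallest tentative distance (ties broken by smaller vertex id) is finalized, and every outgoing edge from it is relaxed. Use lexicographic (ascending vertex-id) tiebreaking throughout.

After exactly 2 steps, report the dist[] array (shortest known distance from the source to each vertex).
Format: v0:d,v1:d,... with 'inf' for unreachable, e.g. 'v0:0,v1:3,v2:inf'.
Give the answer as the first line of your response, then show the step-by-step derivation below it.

v0:0,v1:inf,v2:9,v3:inf,v4:7,v5:inf

step 1: dist = v0:0,v1:inf,v2:inf,v3:inf,v4:7,v5:inf
step 2: dist = v0:0,v1:inf,v2:9,v3:inf,v4:7,v5:inf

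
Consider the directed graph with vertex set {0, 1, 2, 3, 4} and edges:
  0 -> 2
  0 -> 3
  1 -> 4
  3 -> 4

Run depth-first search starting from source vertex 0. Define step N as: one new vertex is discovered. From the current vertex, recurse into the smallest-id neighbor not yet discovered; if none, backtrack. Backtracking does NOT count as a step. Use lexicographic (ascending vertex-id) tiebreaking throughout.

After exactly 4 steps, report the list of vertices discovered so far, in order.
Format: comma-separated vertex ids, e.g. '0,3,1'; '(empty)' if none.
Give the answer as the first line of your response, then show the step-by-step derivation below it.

0,2,3,4

step 1: discover 0; path=0; order=0
step 2: discover 2; path=0>2; order=0,2
step 3: discover 3; path=0>3; order=0,2,3
step 4: discover 4; path=0>3>4; order=0,2,3,4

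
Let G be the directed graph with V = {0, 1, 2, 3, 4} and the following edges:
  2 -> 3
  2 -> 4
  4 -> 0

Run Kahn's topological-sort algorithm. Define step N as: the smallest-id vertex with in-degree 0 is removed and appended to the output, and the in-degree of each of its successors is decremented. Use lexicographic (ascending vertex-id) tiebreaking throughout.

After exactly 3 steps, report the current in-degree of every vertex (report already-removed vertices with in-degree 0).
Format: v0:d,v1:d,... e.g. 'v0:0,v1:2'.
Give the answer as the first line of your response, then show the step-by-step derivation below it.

v0:1,v1:0,v2:0,v3:0,v4:0

step 1: output 1; order=[1]; indeg=(1,0,0,1,1)
step 2: output 2; order=[1,2]; indeg=(1,0,0,0,0)
step 3: output 3; order=[1,2,3]; indeg=(1,0,0,0,0)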